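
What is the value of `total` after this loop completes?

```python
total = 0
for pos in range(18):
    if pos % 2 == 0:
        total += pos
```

Sum of even numbers 0 to 17
`total` takes the values: 0 → 2 → 6 → 12 → 20 → 30 → 42 → 56 → 72

Answer: 72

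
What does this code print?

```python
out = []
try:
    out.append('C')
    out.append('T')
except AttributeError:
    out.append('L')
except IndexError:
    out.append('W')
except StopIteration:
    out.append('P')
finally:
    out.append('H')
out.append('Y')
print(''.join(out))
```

Execution trace: 'C' (try body) → 'T' (try body, no exception) → 'H' (finally) → 'Y' (after the try/except). Output: CTHY

Answer: CTHY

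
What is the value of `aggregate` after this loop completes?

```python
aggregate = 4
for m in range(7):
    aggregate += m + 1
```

Start at 4, add 1 to 7 = 32
`aggregate` takes the values: 4 → 5 → 7 → 10 → 14 → 19 → 25 → 32

Answer: 32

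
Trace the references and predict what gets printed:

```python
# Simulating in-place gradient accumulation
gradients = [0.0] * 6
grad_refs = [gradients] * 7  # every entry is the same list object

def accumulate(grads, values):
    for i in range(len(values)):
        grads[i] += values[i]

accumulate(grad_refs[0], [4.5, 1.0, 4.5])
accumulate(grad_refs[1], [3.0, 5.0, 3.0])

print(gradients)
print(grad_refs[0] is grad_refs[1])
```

Key concept: gradient accumulation aliasing.
Step by step:
`gradients = [0.0] * 6` → gradients = [0.0, 0.0, 0.0, 0.0, 0.0, 0.0]
`grad_refs = [gradients] * 7` → grad_refs = [[0.0, 0.0, 0.0, 0.0, 0.0, 0.0], [0.0, 0.0, 0.0, 0.0, 0.0, 0.0], [0.0, 0.0, 0.0, 0.0, 0.0, 0.0], [0.0, 0.0, 0.0, 0.0, 0.0, 0.0], [0.0, 0.0, 0.0, 0.0, 0.0, 0.0], [0.0, 0.0, 0.0, 0.0, 0.0, 0.0], [0.0, 0.0, 0.0, 0.0, 0.0, 0.0]]
`accumulate(grad_refs[0], [4.5, 1.0, 4.5])` → gradients = [4.5, 1.0, 4.5, 0.0, 0.0, 0.0]; grad_refs = [[4.5, 1.0, 4.5, 0.0, 0.0, 0.0], [4.5, 1.0, 4.5, 0.0, 0.0, 0.0], [4.5, 1.0, 4.5, 0.0, 0.0, 0.0], [4.5, 1.0, 4.5, 0.0, 0.0, 0.0], [4.5, 1.0, 4.5, 0.0, 0.0, 0.0], [4.5, 1.0, 4.5, 0.0, 0.0, 0.0], [4.5, 1.0, 4.5, 0.0, 0.0, 0.0]]
`accumulate(grad_refs[1], [3.0, 5.0, 3.0])` → gradients = [7.5, 6.0, 7.5, 0.0, 0.0, 0.0]; grad_refs = [[7.5, 6.0, 7.5, 0.0, 0.0, 0.0], [7.5, 6.0, 7.5, 0.0, 0.0, 0.0], [7.5, 6.0, 7.5, 0.0, 0.0, 0.0], [7.5, 6.0, 7.5, 0.0, 0.0, 0.0], [7.5, 6.0, 7.5, 0.0, 0.0, 0.0], [7.5, 6.0, 7.5, 0.0, 0.0, 0.0], [7.5, 6.0, 7.5, 0.0, 0.0, 0.0]]
`print(gradients)` → prints [7.5, 6.0, 7.5, 0.0, 0.0, 0.0]
`print(grad_refs[0] is grad_refs[1])` → prints True

Answer:
[7.5, 6.0, 7.5, 0.0, 0.0, 0.0]
True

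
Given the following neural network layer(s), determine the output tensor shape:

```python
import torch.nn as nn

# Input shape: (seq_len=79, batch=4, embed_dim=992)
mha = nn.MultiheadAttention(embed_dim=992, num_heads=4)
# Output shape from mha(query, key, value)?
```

Input: (79, 4, 992) -> Output: (79, 4, 992)

Answer: (79, 4, 992)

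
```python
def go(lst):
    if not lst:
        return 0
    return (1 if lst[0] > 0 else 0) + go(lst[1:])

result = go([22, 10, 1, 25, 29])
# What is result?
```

Count of positive elements in [22, 10, 1, 25, 29] = 5

Answer: 5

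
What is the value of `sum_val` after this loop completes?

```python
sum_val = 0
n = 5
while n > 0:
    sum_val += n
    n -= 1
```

Sum 5 down to 1
`sum_val` takes the values: 0 → 5 → 9 → 12 → 14 → 15

Answer: 15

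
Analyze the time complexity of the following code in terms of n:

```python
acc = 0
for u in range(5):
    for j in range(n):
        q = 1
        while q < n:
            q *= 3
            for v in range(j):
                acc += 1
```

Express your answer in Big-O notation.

Each loop level contributes: 1 × n × log n × n. Multiplying the contributions gives O(n^2 log n).

Answer: O(n^2 log n)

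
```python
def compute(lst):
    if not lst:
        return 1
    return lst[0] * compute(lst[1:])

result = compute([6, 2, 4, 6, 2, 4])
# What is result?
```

Product over [6, 2, 4, 6, 2, 4] = 6 * 2 * 4 * 6 * 2 * 4 = 2304

Answer: 2304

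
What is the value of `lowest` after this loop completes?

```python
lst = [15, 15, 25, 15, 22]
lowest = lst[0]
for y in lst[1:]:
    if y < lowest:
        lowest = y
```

Minimum of [15, 15, 25, 15, 22]
`lowest` takes the values: 15

Answer: 15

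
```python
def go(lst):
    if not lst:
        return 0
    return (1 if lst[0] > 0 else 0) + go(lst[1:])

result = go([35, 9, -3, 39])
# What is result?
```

Count of positive elements in [35, 9, -3, 39] = 3

Answer: 3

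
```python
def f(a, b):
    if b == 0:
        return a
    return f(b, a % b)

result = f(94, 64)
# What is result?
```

f(94, 64) -> f(64, 30) -> f(30, 4) -> f(4, 2) -> f(2, 0) -> 2

Answer: 2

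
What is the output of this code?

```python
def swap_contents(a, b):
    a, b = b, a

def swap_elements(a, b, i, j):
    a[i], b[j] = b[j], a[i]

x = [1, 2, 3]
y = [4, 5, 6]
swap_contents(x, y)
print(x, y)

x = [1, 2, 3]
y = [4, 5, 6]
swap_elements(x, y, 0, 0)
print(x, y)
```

Key concept: parameter rebinding vs mutation.
Step by step:
`x = [1, 2, 3]` → x = [1, 2, 3]
`y = [4, 5, 6]` → y = [4, 5, 6]
`swap_contents(x, y)` → no visible change to tracked variables
`print(x, y)` → prints [1, 2, 3] [4, 5, 6]
`x = [1, 2, 3]` → x = [1, 2, 3]
`y = [4, 5, 6]` → y = [4, 5, 6]
`swap_elements(x, y, 0, 0)` → x = [4, 2, 3]; y = [1, 5, 6]
`print(x, y)` → prints [4, 2, 3] [1, 5, 6]

Answer:
[1, 2, 3] [4, 5, 6]
[4, 2, 3] [1, 5, 6]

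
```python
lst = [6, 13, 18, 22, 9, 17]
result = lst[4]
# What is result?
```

Trace:
`lst = [6, 13, 18, 22, 9, 17]` → lst = [6, 13, 18, 22, 9, 17]
`result = lst[4]` → result = 9
So result = 9

Answer: 9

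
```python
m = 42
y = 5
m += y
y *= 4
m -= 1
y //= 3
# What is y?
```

Trace:
`m = 42` → m = 42
`y = 5` → y = 5
`m += y` → m = 47
`y *= 4` → y = 20
`m -= 1` → m = 46
`y //= 3` → y = 6
So y = 6

Answer: 6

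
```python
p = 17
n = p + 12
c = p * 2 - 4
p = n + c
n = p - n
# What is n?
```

Trace:
`p = 17` → p = 17
`n = p + 12` → n = 29
`c = p * 2 - 4` → c = 30
`p = n + c` → p = 59
`n = p - n` → n = 30
So n = 30

Answer: 30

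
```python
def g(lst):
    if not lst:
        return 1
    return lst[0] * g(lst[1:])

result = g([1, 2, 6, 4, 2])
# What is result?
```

Product over [1, 2, 6, 4, 2] = 1 * 2 * 6 * 4 * 2 = 96

Answer: 96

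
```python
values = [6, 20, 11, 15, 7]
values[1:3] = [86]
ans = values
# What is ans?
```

Trace:
`values = [6, 20, 11, 15, 7]` → values = [6, 20, 11, 15, 7]
`values[1:3] = [86]` → values = [6, 86, 15, 7]
`ans = values` → ans = [6, 86, 15, 7]
So ans = [6, 86, 15, 7]

Answer: [6, 86, 15, 7]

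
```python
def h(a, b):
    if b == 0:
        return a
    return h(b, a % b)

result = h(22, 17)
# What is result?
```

h(22, 17) -> h(17, 5) -> h(5, 2) -> h(2, 1) -> h(1, 0) -> 1

Answer: 1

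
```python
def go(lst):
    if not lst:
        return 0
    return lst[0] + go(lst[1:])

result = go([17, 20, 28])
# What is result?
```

17 + 20 + 28 + 0 = 65

Answer: 65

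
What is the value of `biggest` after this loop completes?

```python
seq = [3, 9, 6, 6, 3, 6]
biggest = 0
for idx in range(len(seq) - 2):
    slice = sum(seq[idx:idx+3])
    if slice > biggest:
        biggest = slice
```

Max sum of 3-element window in [3, 9, 6, 6, 3, 6]
`biggest` takes the values: 0 → 18 → 21

Answer: 21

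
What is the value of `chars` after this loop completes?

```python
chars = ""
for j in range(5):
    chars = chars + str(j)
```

Concatenate digits 0 to 4
`chars` takes the values: "" → "0" → "01" → "012" → "0123" → "01234"

Answer: "01234"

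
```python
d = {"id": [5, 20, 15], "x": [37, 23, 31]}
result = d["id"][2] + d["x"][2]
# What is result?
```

Trace:
`d = {"id": [5, 20, 15], "x": [37, 23, 31]}` → d = {'id': [5, 20, 15], 'x': [37, 23, 31]}
`result = d["id"][2] + d["x"][2]` → result = 46
So result = 46

Answer: 46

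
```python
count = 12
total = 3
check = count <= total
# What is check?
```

Trace:
`count = 12` → count = 12
`total = 3` → total = 3
`check = count <= total` → check = False
So check = False

Answer: False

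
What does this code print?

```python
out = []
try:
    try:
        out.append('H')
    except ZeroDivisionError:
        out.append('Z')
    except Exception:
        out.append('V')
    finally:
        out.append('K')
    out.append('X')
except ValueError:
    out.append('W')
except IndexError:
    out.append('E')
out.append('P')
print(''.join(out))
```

Execution trace: 'H' (inner try body, no exception) → 'K' (inner finally) → 'X' (try body, no exception) → 'P' (after the try/except). Output: HKXP

Answer: HKXP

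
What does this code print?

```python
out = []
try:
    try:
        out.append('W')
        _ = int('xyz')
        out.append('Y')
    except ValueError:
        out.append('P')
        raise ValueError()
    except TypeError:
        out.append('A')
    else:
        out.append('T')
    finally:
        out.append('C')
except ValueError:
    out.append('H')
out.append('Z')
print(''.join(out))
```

Execution trace: 'W' (inner try body) → 'P' (inner except ValueError) → 'C' (inner finally) → 'H' (outer except ValueError) → 'Z' (after the try/except). Output: WPCHZ

Answer: WPCHZ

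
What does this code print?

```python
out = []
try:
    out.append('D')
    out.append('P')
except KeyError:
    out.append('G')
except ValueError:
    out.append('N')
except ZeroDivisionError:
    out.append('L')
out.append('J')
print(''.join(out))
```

Execution trace: 'D' (try body) → 'P' (try body, no exception) → 'J' (after the try/except). Output: DPJ

Answer: DPJ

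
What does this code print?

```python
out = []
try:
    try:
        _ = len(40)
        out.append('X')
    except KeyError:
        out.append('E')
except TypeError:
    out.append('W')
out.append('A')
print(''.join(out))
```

Execution trace: 'W' (outer except TypeError) → 'A' (after the try/except). Output: WA

Answer: WA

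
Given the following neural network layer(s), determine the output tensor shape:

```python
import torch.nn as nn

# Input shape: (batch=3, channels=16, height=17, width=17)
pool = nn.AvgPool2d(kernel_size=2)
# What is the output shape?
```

Input: (3, 16, 17, 17) -> Output: (3, 16, 8, 8)

Answer: (3, 16, 8, 8)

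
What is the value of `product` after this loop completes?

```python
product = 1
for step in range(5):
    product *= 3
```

3^5 = 243
`product` takes the values: 1 → 3 → 9 → 27 → 81 → 243

Answer: 243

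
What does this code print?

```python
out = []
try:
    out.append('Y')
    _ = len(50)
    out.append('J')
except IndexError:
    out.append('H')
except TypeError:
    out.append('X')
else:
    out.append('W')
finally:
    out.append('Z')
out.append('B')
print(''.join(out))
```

Execution trace: 'Y' (try body) → 'X' (except TypeError) → 'Z' (finally) → 'B' (after the try/except). Output: YXZB

Answer: YXZB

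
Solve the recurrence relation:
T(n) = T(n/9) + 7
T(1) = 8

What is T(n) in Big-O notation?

Each step divides n by 9 and adds 7. After log_9(n) steps we reach T(1)=8. So T(n) = 7·log_9(n) + 8 = O(log n).

Answer: O(log n)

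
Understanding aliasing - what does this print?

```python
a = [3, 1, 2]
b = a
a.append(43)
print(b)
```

Key concept: basic list aliasing.
Step by step:
`a = [3, 1, 2]` → a = [3, 1, 2]
`b = a` → b = [3, 1, 2] (same object as a)
`a.append(43)` → a = [3, 1, 2, 43] (same object as b); b = [3, 1, 2, 43] (same object as a)
`print(b)` → prints [3, 1, 2, 43]

Answer: [3, 1, 2, 43]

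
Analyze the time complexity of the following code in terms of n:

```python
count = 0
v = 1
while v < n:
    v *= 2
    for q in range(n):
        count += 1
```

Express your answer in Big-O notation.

Each loop level contributes: log n × n. Multiplying the contributions gives O(n log n).

Answer: O(n log n)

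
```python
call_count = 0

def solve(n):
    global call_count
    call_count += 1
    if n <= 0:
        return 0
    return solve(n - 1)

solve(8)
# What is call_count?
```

Linear recursion stepping by 1: 9 calls from n=8 down to ≤0.

Answer: 9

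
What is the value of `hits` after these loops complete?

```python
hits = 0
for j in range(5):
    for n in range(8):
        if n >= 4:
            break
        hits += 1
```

Inner breaks at 4, outer runs 5 times
`hits` takes the values: 0 → 1 → 2 → 3 → 4 → 5 → 6 → 7 → 8 → 9 → 10 → 11 → 12 → 13 → 14 → 15 → 16 → 17 → 18 → 19 → 20

Answer: 20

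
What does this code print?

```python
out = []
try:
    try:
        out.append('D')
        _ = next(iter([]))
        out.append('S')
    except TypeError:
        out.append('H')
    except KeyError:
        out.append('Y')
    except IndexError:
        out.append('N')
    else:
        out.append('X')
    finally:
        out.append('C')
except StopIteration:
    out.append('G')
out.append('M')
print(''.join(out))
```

Execution trace: 'D' (try body) → 'C' (finally) → 'G' (outer except StopIteration) → 'M' (after the try/except). Output: DCGM

Answer: DCGM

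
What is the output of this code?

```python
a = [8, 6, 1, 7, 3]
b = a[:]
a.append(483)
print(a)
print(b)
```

Key concept: slice [:] creates copy.
Step by step:
`a = [8, 6, 1, 7, 3]` → a = [8, 6, 1, 7, 3]
`b = a[:]` → b = [8, 6, 1, 7, 3]
`a.append(483)` → a = [8, 6, 1, 7, 3, 483]
`print(a)` → prints [8, 6, 1, 7, 3, 483]
`print(b)` → prints [8, 6, 1, 7, 3]

Answer:
[8, 6, 1, 7, 3, 483]
[8, 6, 1, 7, 3]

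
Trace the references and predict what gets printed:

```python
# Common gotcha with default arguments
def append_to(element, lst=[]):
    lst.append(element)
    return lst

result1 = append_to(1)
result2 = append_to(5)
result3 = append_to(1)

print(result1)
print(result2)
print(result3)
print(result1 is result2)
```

Key concept: mutable default argument gotcha.
Step by step:
`result1 = append_to(1)` → result1 = [1]
`result2 = append_to(5)` → result1 = [1, 5] (same object as result2); result2 = [1, 5] (same object as result1)
`result3 = append_to(1)` → result1 = [1, 5, 1] (same object as result2, result3); result2 = [1, 5, 1] (same object as result1, result3); result3 = [1, 5, 1] (same object as result1, result2)
`print(result1)` → prints [1, 5, 1]
`print(result2)` → prints [1, 5, 1]
`print(result3)` → prints [1, 5, 1]
`print(result1 is result2)` → prints True

Answer:
[1, 5, 1]
[1, 5, 1]
[1, 5, 1]
True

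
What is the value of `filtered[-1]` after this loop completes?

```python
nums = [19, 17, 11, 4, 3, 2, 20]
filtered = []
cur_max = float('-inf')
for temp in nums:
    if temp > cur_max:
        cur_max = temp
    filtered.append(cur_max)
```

Running max ends at 20
`filtered` takes the values: [] → [19] → [19, 19] → [19, 19, 19] → [19, 19, 19, 19] → [19, 19, 19, 19, 19] → [19, 19, 19, 19, 19, 19] → [19, 19, 19, 19, 19, 19, 20]
So `filtered[-1]` = 20

Answer: 20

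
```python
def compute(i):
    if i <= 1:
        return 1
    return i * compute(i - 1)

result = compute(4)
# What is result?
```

compute(4) = 4 * 3 * 2 * 1 = 24

Answer: 24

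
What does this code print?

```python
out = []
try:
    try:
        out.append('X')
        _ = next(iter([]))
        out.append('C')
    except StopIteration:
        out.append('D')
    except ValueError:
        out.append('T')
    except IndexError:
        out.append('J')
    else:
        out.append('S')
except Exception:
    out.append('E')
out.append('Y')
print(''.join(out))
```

Execution trace: 'X' (inner try body) → 'D' (inner except StopIteration) → 'Y' (after the try/except). Output: XDY

Answer: XDY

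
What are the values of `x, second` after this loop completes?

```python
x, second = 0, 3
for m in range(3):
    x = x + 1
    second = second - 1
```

x goes 0→3, second goes 3→0
`x, second` takes the values: (0, 3) → (1, 3) → (1, 2) → (2, 2) → (2, 1) → (3, 1) → (3, 0)

Answer: 3, 0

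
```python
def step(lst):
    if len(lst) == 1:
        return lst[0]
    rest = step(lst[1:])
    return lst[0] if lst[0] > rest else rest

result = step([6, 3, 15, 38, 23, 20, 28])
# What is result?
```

Recursive max over [6, 3, 15, 38, 23, 20, 28] = 38

Answer: 38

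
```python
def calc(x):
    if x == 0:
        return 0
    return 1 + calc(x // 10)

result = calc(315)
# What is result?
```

Count of digits of 315: 3

Answer: 3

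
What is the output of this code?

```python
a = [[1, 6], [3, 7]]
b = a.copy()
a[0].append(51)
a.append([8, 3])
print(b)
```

Key concept: shallow copy with nested lists.
Step by step:
`a = [[1, 6], [3, 7]]` → a = [[1, 6], [3, 7]]
`b = a.copy()` → b = [[1, 6], [3, 7]]
`a[0].append(51)` → a = [[1, 6, 51], [3, 7]]; b = [[1, 6, 51], [3, 7]]
`a.append([8, 3])` → a = [[1, 6, 51], [3, 7], [8, 3]]
`print(b)` → prints [[1, 6, 51], [3, 7]]

Answer: [[1, 6, 51], [3, 7]]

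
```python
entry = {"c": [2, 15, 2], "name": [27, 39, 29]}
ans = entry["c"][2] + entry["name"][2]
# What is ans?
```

Trace:
`entry = {"c": [2, 15, 2], "name": [27, 39, 29]}` → entry = {'c': [2, 15, 2], 'name': [27, 39, 29]}
`ans = entry["c"][2] + entry["name"][2]` → ans = 31
So ans = 31

Answer: 31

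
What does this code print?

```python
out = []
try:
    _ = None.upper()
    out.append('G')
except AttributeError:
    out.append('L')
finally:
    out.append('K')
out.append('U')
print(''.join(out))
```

Execution trace: 'L' (except AttributeError) → 'K' (finally) → 'U' (after the try/except). Output: LKU

Answer: LKU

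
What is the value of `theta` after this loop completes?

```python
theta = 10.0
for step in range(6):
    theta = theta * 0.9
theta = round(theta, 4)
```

Exponential decay: 10.0 * 0.9^6
`theta` takes the values: 10.0 → 9.0 → 8.1 → 7.29 → 6.561 → 5.9049 → 5.31441 → 5.3144

Answer: 5.3144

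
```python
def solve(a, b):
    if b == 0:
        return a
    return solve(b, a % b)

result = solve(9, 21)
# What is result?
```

solve(9, 21) -> solve(21, 9) -> solve(9, 3) -> solve(3, 0) -> 3

Answer: 3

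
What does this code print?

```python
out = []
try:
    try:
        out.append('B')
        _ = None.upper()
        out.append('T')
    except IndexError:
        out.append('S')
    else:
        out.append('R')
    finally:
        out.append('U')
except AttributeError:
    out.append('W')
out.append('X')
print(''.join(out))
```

Execution trace: 'B' (try body) → 'U' (finally) → 'W' (outer except AttributeError) → 'X' (after the try/except). Output: BUWX

Answer: BUWX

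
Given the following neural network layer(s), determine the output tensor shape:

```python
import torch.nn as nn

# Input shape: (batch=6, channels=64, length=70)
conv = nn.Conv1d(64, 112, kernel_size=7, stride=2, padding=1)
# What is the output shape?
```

Input: (6, 64, 70) -> Output: (6, 112, 33)

Answer: (6, 112, 33)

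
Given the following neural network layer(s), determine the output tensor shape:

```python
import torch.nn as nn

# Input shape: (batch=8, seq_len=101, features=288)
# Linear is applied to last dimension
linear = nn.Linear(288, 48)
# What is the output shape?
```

Input: (8, 101, 288) -> Output: (8, 101, 48)

Answer: (8, 101, 48)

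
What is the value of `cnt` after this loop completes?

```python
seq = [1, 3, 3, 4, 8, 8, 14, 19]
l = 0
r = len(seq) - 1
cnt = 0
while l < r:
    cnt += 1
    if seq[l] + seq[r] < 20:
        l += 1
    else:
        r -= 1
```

Steps to find pair summing to 20
`cnt` takes the values: 0 → 1 → 2 → 3 → 4 → 5 → 6 → 7

Answer: 7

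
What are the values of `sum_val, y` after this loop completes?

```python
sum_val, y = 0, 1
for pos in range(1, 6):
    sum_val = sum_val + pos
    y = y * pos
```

Sum and factorial of 1 to 5
`sum_val, y` takes the values: (0, 1) → (1, 1) → (3, 1) → (3, 2) → (6, 2) → (6, 6) → (10, 6) → (10, 24) → (15, 24) → (15, 120)

Answer: 15, 120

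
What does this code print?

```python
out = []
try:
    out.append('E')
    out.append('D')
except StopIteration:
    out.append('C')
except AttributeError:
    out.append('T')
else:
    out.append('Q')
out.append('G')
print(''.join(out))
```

Execution trace: 'E' (try body) → 'D' (try body, no exception) → 'Q' (else) → 'G' (after the try/except). Output: EDQG

Answer: EDQG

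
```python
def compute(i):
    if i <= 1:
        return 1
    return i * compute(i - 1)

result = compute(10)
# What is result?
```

compute(10) = 10 * 9 * 8 * 7 * 6 * 5 * 4 * 3 * 2 * 1 = 3628800

Answer: 3628800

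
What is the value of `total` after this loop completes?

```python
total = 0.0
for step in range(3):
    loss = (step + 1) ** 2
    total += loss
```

Sum of squared losses 1² + 2² + ... + 3²
`total` takes the values: 0.0 → 1.0 → 5.0 → 14.0

Answer: 14.0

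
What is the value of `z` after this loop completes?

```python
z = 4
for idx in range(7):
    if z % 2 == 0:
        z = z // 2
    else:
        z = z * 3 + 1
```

Collatz-style transformation from 4
`z` takes the values: 4 → 2 → 1 → 4 → 2 → 1 → 4 → 2

Answer: 2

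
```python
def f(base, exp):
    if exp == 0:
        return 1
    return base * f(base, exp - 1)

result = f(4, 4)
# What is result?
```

f(4, 4) = 4 * 4 * 4 * 4 = 256

Answer: 256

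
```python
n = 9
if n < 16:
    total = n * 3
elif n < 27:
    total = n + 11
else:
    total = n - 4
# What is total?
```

Trace:
`n = 9` → n = 9
`if n < 16: ...` → n < 16 is True → total = 27
So total = 27

Answer: 27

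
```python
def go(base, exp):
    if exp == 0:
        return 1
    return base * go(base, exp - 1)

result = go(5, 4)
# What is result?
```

go(5, 4) = 5 * 5 * 5 * 5 = 625

Answer: 625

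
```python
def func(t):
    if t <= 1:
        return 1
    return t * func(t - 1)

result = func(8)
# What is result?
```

func(8) = 8 * 7 * 6 * 5 * 4 * 3 * 2 * 1 = 40320

Answer: 40320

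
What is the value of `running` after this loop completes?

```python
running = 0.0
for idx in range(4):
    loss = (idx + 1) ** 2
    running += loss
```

Sum of squared losses 1² + 2² + ... + 4²
`running` takes the values: 0.0 → 1.0 → 5.0 → 14.0 → 30.0

Answer: 30.0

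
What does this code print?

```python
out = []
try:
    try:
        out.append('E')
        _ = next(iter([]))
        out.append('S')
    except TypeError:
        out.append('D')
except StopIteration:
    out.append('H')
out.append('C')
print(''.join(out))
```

Execution trace: 'E' (try body) → 'H' (outer except StopIteration) → 'C' (after the try/except). Output: EHC

Answer: EHC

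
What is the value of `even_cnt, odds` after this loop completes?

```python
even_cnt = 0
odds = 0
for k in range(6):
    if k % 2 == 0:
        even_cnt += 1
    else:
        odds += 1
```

Count evens and odds in range(6)
`even_cnt, odds` takes the values: (0, 0) → (1, 0) → (1, 1) → (2, 1) → (2, 2) → (3, 2) → (3, 3)

Answer: 3, 3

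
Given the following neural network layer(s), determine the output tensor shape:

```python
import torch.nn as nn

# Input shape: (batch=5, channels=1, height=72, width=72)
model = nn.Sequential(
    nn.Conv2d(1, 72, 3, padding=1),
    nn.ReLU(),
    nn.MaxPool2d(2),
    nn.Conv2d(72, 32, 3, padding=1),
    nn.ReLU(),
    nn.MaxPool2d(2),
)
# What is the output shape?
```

Input: (5, 1, 72, 72) -> after first Conv2d: (5, 72, 72, 72) -> after first MaxPool2d: (5, 72, 36, 36) -> after second Conv2d: (5, 32, 36, 36) -> Output: (5, 32, 18, 18)

Answer: (5, 32, 18, 18)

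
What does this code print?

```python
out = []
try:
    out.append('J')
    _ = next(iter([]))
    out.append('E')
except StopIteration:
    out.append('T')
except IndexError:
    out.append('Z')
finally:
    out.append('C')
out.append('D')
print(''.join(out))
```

Execution trace: 'J' (try body) → 'T' (except StopIteration) → 'C' (finally) → 'D' (after the try/except). Output: JTCD

Answer: JTCD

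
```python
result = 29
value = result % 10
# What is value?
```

Trace:
`result = 29` → result = 29
`value = result % 10` → value = 9
So value = 9

Answer: 9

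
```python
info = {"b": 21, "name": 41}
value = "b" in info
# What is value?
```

Trace:
`info = {"b": 21, "name": 41}` → info = {'b': 21, 'name': 41}
`value = "b" in info` → value = True
So value = True

Answer: True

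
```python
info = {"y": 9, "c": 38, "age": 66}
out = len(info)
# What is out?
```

Trace:
`info = {"y": 9, "c": 38, "age": 66}` → info = {'y': 9, 'c': 38, 'age': 66}
`out = len(info)` → out = 3
So out = 3

Answer: 3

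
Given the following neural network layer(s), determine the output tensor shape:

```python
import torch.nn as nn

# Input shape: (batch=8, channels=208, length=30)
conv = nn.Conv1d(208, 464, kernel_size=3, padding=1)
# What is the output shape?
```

Input: (8, 208, 30) -> Output: (8, 464, 30)

Answer: (8, 464, 30)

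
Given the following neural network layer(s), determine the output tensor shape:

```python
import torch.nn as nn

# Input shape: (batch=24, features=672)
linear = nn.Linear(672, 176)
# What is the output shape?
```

Input: (24, 672) -> Output: (24, 176)

Answer: (24, 176)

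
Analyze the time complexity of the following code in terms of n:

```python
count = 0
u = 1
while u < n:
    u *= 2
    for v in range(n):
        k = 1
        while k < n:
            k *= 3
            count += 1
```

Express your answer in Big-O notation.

Each loop level contributes: log n × n × log n. Multiplying the contributions gives O(n log² n).

Answer: O(n log² n)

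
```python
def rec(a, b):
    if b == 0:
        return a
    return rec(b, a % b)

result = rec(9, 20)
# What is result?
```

rec(9, 20) -> rec(20, 9) -> rec(9, 2) -> rec(2, 1) -> rec(1, 0) -> 1

Answer: 1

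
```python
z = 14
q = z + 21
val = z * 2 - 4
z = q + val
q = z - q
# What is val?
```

Trace:
`z = 14` → z = 14
`q = z + 21` → q = 35
`val = z * 2 - 4` → val = 24
`z = q + val` → z = 59
`q = z - q` → q = 24
So val = 24

Answer: 24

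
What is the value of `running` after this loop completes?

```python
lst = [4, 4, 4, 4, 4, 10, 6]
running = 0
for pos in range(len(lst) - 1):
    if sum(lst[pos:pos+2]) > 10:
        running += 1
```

Count windows with sum > 10
`running` takes the values: 0 → 1 → 2

Answer: 2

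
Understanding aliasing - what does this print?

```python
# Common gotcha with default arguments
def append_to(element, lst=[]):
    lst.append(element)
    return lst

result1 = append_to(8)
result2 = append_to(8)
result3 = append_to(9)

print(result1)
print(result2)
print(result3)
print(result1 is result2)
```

Key concept: mutable default argument gotcha.
Step by step:
`result1 = append_to(8)` → result1 = [8]
`result2 = append_to(8)` → result1 = [8, 8] (same object as result2); result2 = [8, 8] (same object as result1)
`result3 = append_to(9)` → result1 = [8, 8, 9] (same object as result2, result3); result2 = [8, 8, 9] (same object as result1, result3); result3 = [8, 8, 9] (same object as result1, result2)
`print(result1)` → prints [8, 8, 9]
`print(result2)` → prints [8, 8, 9]
`print(result3)` → prints [8, 8, 9]
`print(result1 is result2)` → prints True

Answer:
[8, 8, 9]
[8, 8, 9]
[8, 8, 9]
True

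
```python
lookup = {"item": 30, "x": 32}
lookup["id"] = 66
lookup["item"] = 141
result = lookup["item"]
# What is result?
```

Trace:
`lookup = {"item": 30, "x": 32}` → lookup = {'item': 30, 'x': 32}
`lookup["id"] = 66` → lookup = {'item': 30, 'x': 32, 'id': 66}
`lookup["item"] = 141` → lookup = {'item': 141, 'x': 32, 'id': 66}
`result = lookup["item"]` → result = 141
So result = 141

Answer: 141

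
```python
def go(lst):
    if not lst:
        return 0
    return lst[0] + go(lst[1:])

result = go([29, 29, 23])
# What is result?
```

29 + 29 + 23 + 0 = 81

Answer: 81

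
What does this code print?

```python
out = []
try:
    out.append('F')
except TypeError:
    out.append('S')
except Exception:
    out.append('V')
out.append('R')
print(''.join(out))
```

Execution trace: 'F' (try body, no exception) → 'R' (after the try/except). Output: FR

Answer: FR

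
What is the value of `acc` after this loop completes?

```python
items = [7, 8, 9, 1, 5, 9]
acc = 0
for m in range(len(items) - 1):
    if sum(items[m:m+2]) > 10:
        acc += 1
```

Count windows with sum > 10
`acc` takes the values: 0 → 1 → 2 → 3

Answer: 3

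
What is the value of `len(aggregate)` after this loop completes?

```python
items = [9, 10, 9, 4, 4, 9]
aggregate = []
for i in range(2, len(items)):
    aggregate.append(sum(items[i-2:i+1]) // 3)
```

Number of 3-element averages
`aggregate` takes the values: [] → [9] → [9, 7] → [9, 7, 5] → [9, 7, 5, 5]
So `len(aggregate)` = 4

Answer: 4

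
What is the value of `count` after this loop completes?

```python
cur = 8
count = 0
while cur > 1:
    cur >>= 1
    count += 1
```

Count right shifts until 1
`count` takes the values: 0 → 1 → 2 → 3

Answer: 3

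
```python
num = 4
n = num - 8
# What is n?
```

Trace:
`num = 4` → num = 4
`n = num - 8` → n = -4
So n = -4

Answer: -4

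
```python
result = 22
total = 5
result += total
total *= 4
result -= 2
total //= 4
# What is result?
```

Trace:
`result = 22` → result = 22
`total = 5` → total = 5
`result += total` → result = 27
`total *= 4` → total = 20
`result -= 2` → result = 25
`total //= 4` → total = 5
So result = 25

Answer: 25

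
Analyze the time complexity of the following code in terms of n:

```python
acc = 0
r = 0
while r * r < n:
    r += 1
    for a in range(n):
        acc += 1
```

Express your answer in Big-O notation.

Each loop level contributes: √n × n. Multiplying the contributions gives O(n√n).

Answer: O(n√n)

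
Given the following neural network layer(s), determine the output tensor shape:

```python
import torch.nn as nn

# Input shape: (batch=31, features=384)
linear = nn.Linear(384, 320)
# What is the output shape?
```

Input: (31, 384) -> Output: (31, 320)

Answer: (31, 320)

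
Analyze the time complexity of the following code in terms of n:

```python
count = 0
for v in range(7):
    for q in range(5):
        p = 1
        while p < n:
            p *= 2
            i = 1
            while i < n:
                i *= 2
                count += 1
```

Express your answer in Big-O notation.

Each loop level contributes: 1 × 1 × log n × log n. Multiplying the contributions gives O(log² n).

Answer: O(log² n)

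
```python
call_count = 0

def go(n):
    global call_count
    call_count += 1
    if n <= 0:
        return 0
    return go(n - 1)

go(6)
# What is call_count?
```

Linear recursion stepping by 1: 7 calls from n=6 down to ≤0.

Answer: 7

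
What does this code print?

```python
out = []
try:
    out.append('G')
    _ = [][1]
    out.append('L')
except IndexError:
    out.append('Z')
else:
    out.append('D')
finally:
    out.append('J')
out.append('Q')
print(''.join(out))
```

Execution trace: 'G' (try body) → 'Z' (except IndexError) → 'J' (finally) → 'Q' (after the try/except). Output: GZJQ

Answer: GZJQ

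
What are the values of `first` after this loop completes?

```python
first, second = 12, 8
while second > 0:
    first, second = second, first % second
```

GCD of 12 and 8
`first` takes the values: 12 → 8 → 4

Answer: 4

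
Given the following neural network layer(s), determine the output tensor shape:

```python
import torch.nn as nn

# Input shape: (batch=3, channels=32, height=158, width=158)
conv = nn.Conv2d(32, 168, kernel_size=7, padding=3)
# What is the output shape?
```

Input: (3, 32, 158, 158) -> Output: (3, 168, 158, 158)

Answer: (3, 168, 158, 158)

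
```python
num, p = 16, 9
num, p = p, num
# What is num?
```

Trace:
`num, p = 16, 9` → num = 16; p = 9
`num, p = p, num` → num = 9; p = 16
So num = 9

Answer: 9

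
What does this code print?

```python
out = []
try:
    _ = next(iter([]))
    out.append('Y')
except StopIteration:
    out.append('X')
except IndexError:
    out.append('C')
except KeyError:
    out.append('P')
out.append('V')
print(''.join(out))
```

Execution trace: 'X' (except StopIteration) → 'V' (after the try/except). Output: XV

Answer: XV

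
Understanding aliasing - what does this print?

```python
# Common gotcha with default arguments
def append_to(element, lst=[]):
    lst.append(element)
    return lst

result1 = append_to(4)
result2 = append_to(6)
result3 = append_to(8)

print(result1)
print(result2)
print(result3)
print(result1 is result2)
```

Key concept: mutable default argument gotcha.
Step by step:
`result1 = append_to(4)` → result1 = [4]
`result2 = append_to(6)` → result1 = [4, 6] (same object as result2); result2 = [4, 6] (same object as result1)
`result3 = append_to(8)` → result1 = [4, 6, 8] (same object as result2, result3); result2 = [4, 6, 8] (same object as result1, result3); result3 = [4, 6, 8] (same object as result1, result2)
`print(result1)` → prints [4, 6, 8]
`print(result2)` → prints [4, 6, 8]
`print(result3)` → prints [4, 6, 8]
`print(result1 is result2)` → prints True

Answer:
[4, 6, 8]
[4, 6, 8]
[4, 6, 8]
True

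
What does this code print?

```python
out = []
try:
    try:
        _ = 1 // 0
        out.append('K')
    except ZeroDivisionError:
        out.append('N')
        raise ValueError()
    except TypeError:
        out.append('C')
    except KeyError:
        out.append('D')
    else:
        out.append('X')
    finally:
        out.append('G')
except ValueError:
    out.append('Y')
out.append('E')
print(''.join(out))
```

Execution trace: 'N' (inner except ZeroDivisionError) → 'G' (inner finally) → 'Y' (outer except ValueError) → 'E' (after the try/except). Output: NGYE

Answer: NGYE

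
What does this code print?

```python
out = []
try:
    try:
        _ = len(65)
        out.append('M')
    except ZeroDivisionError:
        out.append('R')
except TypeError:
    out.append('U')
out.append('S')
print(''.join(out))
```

Execution trace: 'U' (outer except TypeError) → 'S' (after the try/except). Output: US

Answer: US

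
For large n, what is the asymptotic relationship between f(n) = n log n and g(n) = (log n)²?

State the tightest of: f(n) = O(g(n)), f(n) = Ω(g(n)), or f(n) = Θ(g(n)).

n log n vs (log n)²: f(n) = Ω(g(n)) but not O(g(n)) — n log n grows strictly faster than (log n)².

Answer: f(n) = Ω(g(n)) but not O(g(n)) — n log n grows strictly faster than (log n)².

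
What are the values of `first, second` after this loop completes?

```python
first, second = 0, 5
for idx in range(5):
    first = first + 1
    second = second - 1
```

first goes 0→5, second goes 5→0
`first, second` takes the values: (0, 5) → (1, 5) → (1, 4) → (2, 4) → (2, 3) → (3, 3) → (3, 2) → (4, 2) → (4, 1) → (5, 1) → (5, 0)

Answer: 5, 0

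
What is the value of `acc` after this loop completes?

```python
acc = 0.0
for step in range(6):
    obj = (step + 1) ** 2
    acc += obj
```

Sum of squared losses 1² + 2² + ... + 6²
`acc` takes the values: 0.0 → 1.0 → 5.0 → 14.0 → 30.0 → 55.0 → 91.0

Answer: 91.0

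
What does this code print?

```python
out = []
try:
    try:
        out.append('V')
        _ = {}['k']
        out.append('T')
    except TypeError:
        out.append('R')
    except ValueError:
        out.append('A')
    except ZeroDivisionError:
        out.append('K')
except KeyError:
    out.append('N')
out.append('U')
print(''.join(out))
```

Execution trace: 'V' (try body) → 'N' (outer except KeyError) → 'U' (after the try/except). Output: VNU

Answer: VNU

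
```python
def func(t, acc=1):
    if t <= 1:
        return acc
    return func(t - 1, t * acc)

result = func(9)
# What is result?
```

Accumulator trace (n, acc): (9, 1) -> (8, 9) -> (7, 72) -> (6, 504) -> (5, 3024) -> (4, 15120) -> (3, 60480) -> (2, 181440) -> (1, 362880) -> return 362880

Answer: 362880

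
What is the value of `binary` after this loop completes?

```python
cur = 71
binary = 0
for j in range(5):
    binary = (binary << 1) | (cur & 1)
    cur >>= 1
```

Reverse lowest 5 bits of 71
`binary` takes the values: 0 → 1 → 3 → 7 → 14 → 28

Answer: 28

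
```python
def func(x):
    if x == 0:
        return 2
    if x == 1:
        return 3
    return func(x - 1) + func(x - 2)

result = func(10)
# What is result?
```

Build up from base cases: func(0)=2, func(1)=3, func(2)=5, func(3)=8, func(4)=13, func(5)=21, func(6)=34, ..., func(10)=233

Answer: 233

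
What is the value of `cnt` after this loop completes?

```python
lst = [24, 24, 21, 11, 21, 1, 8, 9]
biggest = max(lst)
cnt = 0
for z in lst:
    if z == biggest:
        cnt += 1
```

Count of max value 24 in [24, 24, 21, 11, 21, 1, 8, 9]
`cnt` takes the values: 0 → 1 → 2

Answer: 2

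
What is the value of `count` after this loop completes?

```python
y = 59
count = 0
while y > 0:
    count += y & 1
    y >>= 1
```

Count set bits in 59 (binary: 0b111011)
`count` takes the values: 0 → 1 → 2 → 3 → 4 → 5

Answer: 5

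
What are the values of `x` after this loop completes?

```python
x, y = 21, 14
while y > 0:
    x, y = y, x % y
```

GCD of 21 and 14
`x` takes the values: 21 → 14 → 7

Answer: 7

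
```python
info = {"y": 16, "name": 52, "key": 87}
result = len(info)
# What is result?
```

Trace:
`info = {"y": 16, "name": 52, "key": 87}` → info = {'y': 16, 'name': 52, 'key': 87}
`result = len(info)` → result = 3
So result = 3

Answer: 3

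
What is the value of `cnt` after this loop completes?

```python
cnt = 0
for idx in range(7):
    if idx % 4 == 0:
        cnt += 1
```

Count numbers divisible by 4 in range(7)
`cnt` takes the values: 0 → 1 → 2

Answer: 2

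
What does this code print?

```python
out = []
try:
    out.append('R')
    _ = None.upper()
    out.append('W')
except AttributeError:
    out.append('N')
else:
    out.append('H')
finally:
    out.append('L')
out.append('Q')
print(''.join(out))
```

Execution trace: 'R' (try body) → 'N' (except AttributeError) → 'L' (finally) → 'Q' (after the try/except). Output: RNLQ

Answer: RNLQ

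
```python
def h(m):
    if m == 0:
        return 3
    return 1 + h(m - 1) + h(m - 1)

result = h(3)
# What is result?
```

h(m) = 1 + 2·h(m-1), h(0)=3. Closed form: (3+1)·2^3 - 1 = 31.

Answer: 31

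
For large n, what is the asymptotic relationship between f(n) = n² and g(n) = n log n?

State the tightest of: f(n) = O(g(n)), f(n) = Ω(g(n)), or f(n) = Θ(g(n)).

n² vs n log n: f(n) = Ω(g(n)) but not O(g(n)) — n² grows strictly faster than n log n.

Answer: f(n) = Ω(g(n)) but not O(g(n)) — n² grows strictly faster than n log n.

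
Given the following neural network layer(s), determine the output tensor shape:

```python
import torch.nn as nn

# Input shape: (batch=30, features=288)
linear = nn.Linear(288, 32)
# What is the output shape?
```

Input: (30, 288) -> Output: (30, 32)

Answer: (30, 32)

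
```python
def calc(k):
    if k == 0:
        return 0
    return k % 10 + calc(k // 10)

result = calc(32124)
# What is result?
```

Sum of digits of 32124: 4 + 2 + 1 + 2 + 3 = 12

Answer: 12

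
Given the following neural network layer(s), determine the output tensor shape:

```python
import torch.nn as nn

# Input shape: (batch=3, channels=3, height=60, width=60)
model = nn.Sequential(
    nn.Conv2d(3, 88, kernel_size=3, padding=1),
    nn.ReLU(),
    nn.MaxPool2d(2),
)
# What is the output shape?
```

Input: (3, 3, 60, 60) -> after Conv2d: (3, 88, 60, 60) -> after ReLU: (3, 88, 60, 60) -> Output: (3, 88, 30, 30)

Answer: (3, 88, 30, 30)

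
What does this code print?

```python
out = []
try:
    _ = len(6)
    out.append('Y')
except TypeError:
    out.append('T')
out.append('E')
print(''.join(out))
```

Execution trace: 'T' (except TypeError) → 'E' (after the try/except). Output: TE

Answer: TE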